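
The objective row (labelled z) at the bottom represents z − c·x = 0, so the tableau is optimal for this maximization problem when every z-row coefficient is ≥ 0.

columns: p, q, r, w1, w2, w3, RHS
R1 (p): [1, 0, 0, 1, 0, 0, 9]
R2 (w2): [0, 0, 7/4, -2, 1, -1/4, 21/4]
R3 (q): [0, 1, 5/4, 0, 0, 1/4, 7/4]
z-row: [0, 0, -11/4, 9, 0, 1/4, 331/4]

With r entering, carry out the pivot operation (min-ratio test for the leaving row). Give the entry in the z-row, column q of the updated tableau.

Ratio test on column r — row 1: entry 0 ≤ 0; row 2: (21/4)/(7/4) = 3; row 3: (7/4)/(5/4) = 7/5. Minimum is 7/5 at row 3 (q leaves); pivot element 5/4.
Divide row 3 by 5/4; eliminate column r from the other rows.
z-row update in column q: 0 − (-11/4)·(4/5) = 11/5.

11/5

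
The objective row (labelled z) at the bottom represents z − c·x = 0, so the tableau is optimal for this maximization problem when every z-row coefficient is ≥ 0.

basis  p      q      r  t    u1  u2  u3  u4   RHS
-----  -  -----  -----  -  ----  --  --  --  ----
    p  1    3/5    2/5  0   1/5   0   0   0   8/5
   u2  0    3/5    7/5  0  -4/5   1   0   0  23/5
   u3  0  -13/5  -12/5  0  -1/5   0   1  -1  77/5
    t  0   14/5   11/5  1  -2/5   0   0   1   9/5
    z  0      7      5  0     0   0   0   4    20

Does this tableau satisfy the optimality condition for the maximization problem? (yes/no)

yes

Every z-row coefficient is ≥ 0, so the tableau is optimal.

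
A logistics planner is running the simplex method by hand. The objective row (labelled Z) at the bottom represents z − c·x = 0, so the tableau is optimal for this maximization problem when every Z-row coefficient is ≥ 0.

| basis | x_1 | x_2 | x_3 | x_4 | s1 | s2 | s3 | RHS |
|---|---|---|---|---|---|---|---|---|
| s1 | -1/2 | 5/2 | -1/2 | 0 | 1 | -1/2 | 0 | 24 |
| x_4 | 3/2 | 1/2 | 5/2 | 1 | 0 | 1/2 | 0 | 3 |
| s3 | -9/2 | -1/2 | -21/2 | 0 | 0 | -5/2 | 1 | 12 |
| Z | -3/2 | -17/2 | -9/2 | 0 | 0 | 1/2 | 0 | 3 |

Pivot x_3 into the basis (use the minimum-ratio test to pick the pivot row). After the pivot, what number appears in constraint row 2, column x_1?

Ratio test on column x_3 — row 1: entry -1/2 ≤ 0; row 2: 3/(5/2) = 6/5; row 3: entry -21/2 ≤ 0. Minimum is 6/5 at row 2 (x_4 leaves); pivot element 5/2.
Divide row 2 by 5/2; eliminate column x_3 from the other rows.
In the new row 2, the x_1 entry is the old entry divided by the pivot: (3/2)/(5/2) = 3/5.

3/5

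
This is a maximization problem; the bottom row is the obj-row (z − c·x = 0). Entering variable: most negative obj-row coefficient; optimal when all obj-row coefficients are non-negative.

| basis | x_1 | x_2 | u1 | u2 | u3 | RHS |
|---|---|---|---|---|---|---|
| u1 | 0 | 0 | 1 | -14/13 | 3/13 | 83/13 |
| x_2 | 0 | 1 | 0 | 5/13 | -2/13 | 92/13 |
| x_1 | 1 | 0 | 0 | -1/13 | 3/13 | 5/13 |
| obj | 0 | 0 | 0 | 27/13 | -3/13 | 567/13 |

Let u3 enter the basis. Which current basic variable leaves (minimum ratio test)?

x_1

Column u3 entries and ratios — u1: (83/13)/(3/13) = 83/3; x_2: -2/13 ≤ 0, skip; x_1: (5/13)/(3/13) = 5/3.
Smallest ratio is 5/3 in the row of x_1, so x_1 leaves.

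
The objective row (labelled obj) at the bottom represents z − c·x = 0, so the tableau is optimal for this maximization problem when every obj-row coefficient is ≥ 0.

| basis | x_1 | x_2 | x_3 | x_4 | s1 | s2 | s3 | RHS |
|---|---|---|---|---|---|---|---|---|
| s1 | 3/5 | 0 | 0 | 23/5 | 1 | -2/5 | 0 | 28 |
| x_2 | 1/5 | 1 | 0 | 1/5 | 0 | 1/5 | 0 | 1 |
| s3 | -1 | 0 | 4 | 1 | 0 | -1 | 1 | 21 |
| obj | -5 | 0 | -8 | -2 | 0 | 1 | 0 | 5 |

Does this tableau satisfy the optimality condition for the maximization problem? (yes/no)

no

The obj-row has a negative entry -8 in column x_3, so it is not optimal.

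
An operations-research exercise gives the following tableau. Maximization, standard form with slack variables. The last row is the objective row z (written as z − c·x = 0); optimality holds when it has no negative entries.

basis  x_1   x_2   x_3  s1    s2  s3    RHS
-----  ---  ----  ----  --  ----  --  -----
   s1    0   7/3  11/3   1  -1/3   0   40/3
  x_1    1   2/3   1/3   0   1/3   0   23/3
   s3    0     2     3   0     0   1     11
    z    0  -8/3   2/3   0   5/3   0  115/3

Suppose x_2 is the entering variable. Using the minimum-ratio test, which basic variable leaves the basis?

Column x_2 entries and ratios — s1: (40/3)/(7/3) = 40/7; x_1: (23/3)/(2/3) = 23/2; s3: 11/2 = 11/2.
Smallest ratio is 11/2 in the row of s3, so s3 leaves.

s3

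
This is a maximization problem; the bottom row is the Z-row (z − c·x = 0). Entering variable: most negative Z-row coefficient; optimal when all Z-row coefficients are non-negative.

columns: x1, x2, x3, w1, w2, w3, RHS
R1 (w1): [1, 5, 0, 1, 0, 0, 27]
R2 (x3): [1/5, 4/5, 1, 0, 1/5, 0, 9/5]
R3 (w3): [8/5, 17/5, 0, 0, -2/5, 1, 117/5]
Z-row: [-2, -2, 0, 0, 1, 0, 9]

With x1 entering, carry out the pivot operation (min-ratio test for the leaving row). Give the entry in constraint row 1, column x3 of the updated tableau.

-5

Ratio test on column x1 — row 1: 27/1 = 27; row 2: (9/5)/(1/5) = 9; row 3: (117/5)/(8/5) = 117/8. Minimum is 9 at row 2 (x3 leaves); pivot element 1/5.
Divide row 2 by 1/5; eliminate column x1 from the other rows.
Row 1 update in column x3: 0 − 1·5 = -5.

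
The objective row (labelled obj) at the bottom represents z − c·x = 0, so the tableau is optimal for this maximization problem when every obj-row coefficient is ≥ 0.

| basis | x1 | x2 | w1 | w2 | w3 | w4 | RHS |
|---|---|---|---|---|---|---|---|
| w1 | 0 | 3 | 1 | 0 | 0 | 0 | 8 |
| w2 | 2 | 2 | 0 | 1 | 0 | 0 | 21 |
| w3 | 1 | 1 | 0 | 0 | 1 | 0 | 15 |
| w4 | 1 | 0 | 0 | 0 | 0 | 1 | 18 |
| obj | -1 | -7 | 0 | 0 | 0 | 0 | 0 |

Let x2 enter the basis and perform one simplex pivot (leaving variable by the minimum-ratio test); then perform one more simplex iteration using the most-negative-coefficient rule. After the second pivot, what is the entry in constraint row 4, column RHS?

61/6

Ratio test on column x2 — row 1: 8/3 = 8/3; row 2: 21/2 = 21/2; row 3: 15/1 = 15; row 4: entry 0 ≤ 0. Minimum is 8/3 at row 1 (w1 leaves); pivot element 3.
Divide row 1 by 3; eliminate column x2 from the other rows.
Second iteration: most negative obj-row entry is -1 in column x1, so x1 enters.
Ratio test on column x1 — row 1: entry 0 ≤ 0; row 2: (47/3)/2 = 47/6; row 3: (37/3)/1 = 37/3; row 4: 18/1 = 18. Minimum is 47/6 at row 2 (w2 leaves); pivot element 2.
Divide row 2 by 2; eliminate column x1 from the other rows.
After both pivots, the entry at constraint row 4, column RHS is 61/6.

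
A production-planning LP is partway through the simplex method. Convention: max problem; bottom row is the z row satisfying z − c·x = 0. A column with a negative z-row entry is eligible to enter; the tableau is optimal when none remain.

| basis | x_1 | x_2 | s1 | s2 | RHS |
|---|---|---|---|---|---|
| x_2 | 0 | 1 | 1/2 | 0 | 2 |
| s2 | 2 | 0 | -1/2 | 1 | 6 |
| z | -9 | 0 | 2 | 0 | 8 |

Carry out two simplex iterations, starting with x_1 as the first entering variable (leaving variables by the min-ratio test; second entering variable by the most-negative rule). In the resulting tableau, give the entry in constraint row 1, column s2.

Ratio test on column x_1 — row 1: entry 0 ≤ 0; row 2: 6/2 = 3. Minimum is 3 at row 2 (s2 leaves); pivot element 2.
Divide row 2 by 2; eliminate column x_1 from the other rows.
Second iteration: most negative z-row entry is -1/4 in column s1, so s1 enters.
Ratio test on column s1 — row 1: 2/(1/2) = 4; row 2: entry -1/4 ≤ 0. Minimum is 4 at row 1 (x_2 leaves); pivot element 1/2.
Divide row 1 by 1/2; eliminate column s1 from the other rows.
After both pivots, the entry at constraint row 1, column s2 is 0.

0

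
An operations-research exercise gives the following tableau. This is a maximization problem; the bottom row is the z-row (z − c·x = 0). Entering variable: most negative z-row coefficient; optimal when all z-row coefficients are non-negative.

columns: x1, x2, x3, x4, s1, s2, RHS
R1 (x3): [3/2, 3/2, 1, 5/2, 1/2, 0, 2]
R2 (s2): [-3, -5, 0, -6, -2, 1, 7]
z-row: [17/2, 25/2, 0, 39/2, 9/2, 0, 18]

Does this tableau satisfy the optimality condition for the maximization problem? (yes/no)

yes

Every z-row coefficient is ≥ 0, so the tableau is optimal.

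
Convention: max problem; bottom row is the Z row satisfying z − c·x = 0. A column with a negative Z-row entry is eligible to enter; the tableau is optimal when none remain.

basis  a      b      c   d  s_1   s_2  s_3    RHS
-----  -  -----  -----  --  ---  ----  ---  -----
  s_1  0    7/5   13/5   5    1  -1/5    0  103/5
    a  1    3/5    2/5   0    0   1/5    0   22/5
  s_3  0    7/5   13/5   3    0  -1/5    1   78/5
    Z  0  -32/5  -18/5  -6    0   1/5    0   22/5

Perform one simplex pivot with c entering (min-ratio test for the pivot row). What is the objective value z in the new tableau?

26

Ratio test on column c — row 1: (103/5)/(13/5) = 103/13; row 2: (22/5)/(2/5) = 11; row 3: (78/5)/(13/5) = 6. Minimum is 6 at row 3 (s_3 leaves); pivot element 13/5.
Pivot on row 3; the Z-row RHS becomes 22/5 − (-18/5)·6 = 26.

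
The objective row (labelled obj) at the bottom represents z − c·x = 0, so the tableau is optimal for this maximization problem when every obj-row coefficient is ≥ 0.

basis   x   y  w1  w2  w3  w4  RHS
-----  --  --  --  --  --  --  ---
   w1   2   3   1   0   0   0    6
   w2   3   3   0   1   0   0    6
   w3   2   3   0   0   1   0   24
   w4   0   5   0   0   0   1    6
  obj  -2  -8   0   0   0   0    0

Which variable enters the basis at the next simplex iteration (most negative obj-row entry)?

y

Negative obj-row entries: x: -2, y: -8.
The most negative is -8 in column y, so y enters.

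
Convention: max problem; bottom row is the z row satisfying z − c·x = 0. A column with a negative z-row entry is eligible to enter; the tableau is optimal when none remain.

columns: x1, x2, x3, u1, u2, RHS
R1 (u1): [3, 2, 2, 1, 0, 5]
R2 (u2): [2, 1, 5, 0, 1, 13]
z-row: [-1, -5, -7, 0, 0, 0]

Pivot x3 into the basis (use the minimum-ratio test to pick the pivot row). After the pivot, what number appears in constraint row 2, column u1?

-5/2

Ratio test on column x3 — row 1: 5/2 = 5/2; row 2: 13/5 = 13/5. Minimum is 5/2 at row 1 (u1 leaves); pivot element 2.
Divide row 1 by 2; eliminate column x3 from the other rows.
Row 2 update in column u1: 0 − 5·(1/2) = -5/2.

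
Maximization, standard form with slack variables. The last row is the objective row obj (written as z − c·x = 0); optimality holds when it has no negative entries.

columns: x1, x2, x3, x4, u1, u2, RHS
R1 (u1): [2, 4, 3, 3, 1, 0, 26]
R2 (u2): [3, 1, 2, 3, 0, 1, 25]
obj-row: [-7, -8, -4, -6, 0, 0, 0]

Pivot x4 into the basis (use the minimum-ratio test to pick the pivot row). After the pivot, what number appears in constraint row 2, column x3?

Ratio test on column x4 — row 1: 26/3 = 26/3; row 2: 25/3 = 25/3. Minimum is 25/3 at row 2 (u2 leaves); pivot element 3.
Divide row 2 by 3; eliminate column x4 from the other rows.
In the new row 2, the x3 entry is the old entry divided by the pivot: 2/3 = 2/3.

2/3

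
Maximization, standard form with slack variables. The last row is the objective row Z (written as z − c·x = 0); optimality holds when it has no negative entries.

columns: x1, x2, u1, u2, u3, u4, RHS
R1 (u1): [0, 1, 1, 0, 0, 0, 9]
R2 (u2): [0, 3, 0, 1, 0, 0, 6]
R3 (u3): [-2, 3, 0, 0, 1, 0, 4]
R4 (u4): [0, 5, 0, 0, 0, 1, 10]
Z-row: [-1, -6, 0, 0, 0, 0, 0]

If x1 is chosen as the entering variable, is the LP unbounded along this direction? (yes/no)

Every constraint-row entry in column x1 is ≤ 0, so increasing x1 is unbounded.

yes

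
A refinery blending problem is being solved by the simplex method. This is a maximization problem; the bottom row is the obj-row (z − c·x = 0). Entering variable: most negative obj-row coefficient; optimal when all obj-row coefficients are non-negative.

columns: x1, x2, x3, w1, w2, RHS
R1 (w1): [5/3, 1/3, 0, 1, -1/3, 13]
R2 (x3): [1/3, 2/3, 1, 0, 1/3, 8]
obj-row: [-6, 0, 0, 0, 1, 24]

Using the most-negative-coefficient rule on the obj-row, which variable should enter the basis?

x1

Negative obj-row entries: x1: -6.
The most negative is -6 in column x1, so x1 enters.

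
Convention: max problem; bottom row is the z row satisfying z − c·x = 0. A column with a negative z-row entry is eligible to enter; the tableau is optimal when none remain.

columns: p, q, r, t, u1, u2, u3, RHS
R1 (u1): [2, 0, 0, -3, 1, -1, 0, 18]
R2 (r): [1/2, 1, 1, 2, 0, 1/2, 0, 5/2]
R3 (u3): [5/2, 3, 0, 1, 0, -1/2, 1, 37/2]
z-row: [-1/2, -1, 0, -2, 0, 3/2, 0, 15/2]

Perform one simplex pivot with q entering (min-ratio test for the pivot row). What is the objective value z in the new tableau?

Ratio test on column q — row 1: entry 0 ≤ 0; row 2: (5/2)/1 = 5/2; row 3: (37/2)/3 = 37/6. Minimum is 5/2 at row 2 (r leaves); pivot element 1.
Pivot on row 2; the z-row RHS becomes 15/2 − (-1)·(5/2) = 10.

10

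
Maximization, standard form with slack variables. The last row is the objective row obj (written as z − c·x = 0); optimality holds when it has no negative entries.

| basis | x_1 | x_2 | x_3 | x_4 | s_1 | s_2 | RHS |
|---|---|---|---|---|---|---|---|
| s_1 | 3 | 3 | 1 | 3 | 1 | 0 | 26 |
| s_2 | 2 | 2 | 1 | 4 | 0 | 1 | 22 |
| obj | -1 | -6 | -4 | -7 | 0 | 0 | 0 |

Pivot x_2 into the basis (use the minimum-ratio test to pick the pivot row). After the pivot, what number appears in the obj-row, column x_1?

5

Ratio test on column x_2 — row 1: 26/3 = 26/3; row 2: 22/2 = 11. Minimum is 26/3 at row 1 (s_1 leaves); pivot element 3.
Divide row 1 by 3; eliminate column x_2 from the other rows.
obj-row update in column x_1: -1 − (-6)·1 = 5.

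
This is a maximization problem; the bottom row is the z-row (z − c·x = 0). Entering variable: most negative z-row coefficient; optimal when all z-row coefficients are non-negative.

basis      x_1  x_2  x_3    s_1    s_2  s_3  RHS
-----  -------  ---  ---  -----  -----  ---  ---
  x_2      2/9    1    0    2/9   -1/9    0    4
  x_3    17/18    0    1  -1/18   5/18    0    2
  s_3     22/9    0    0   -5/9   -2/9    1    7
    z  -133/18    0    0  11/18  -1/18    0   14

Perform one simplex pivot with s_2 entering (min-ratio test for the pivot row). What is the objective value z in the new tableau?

Ratio test on column s_2 — row 1: entry -1/9 ≤ 0; row 2: 2/(5/18) = 36/5; row 3: entry -2/9 ≤ 0. Minimum is 36/5 at row 2 (x_3 leaves); pivot element 5/18.
Pivot on row 2; the z-row RHS becomes 14 − (-1/18)·(36/5) = 72/5.

72/5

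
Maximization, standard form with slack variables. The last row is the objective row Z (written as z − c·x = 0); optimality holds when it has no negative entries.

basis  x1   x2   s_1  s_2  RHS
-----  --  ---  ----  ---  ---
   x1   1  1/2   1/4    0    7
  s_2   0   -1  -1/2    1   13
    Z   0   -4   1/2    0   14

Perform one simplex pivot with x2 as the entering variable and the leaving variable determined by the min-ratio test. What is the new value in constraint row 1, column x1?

2

Ratio test on column x2 — row 1: 7/(1/2) = 14; row 2: entry -1 ≤ 0. Minimum is 14 at row 1 (x1 leaves); pivot element 1/2.
Divide row 1 by 1/2; eliminate column x2 from the other rows.
In the new row 1, the x1 entry is the old entry divided by the pivot: 1/(1/2) = 2.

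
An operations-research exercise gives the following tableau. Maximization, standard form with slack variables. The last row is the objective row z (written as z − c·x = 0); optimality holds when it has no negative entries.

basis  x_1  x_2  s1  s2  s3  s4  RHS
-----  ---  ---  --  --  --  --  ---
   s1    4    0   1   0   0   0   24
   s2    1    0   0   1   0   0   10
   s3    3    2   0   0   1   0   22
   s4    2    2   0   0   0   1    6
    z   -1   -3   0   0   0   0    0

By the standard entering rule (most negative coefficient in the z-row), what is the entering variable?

x_2

Negative z-row entries: x_1: -1, x_2: -3.
The most negative is -3 in column x_2, so x_2 enters.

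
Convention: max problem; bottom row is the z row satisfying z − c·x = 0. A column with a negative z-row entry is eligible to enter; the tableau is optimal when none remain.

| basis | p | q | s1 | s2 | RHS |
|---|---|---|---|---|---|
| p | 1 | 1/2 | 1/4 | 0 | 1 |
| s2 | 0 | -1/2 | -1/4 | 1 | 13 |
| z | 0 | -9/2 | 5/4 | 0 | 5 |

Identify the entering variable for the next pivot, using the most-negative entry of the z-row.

Negative z-row entries: q: -9/2.
The most negative is -9/2 in column q, so q enters.

q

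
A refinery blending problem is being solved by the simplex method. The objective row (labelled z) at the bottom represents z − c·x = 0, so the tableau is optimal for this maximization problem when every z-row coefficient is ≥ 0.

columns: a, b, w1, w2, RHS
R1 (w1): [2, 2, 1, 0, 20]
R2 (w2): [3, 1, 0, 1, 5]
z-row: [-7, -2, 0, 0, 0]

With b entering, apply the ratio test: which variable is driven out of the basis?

w2

Column b entries and ratios — w1: 20/2 = 10; w2: 5/1 = 5.
Smallest ratio is 5 in the row of w2, so w2 leaves.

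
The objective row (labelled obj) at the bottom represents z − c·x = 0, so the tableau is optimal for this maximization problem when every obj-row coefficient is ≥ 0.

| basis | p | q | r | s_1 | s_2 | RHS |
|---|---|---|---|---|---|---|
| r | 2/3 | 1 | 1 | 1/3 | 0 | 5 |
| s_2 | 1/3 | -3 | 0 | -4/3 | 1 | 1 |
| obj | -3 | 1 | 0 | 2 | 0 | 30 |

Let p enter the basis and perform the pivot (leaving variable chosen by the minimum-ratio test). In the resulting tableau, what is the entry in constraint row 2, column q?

Ratio test on column p — row 1: 5/(2/3) = 15/2; row 2: 1/(1/3) = 3. Minimum is 3 at row 2 (s_2 leaves); pivot element 1/3.
Divide row 2 by 1/3; eliminate column p from the other rows.
In the new row 2, the q entry is the old entry divided by the pivot: (-3)/(1/3) = -9.

-9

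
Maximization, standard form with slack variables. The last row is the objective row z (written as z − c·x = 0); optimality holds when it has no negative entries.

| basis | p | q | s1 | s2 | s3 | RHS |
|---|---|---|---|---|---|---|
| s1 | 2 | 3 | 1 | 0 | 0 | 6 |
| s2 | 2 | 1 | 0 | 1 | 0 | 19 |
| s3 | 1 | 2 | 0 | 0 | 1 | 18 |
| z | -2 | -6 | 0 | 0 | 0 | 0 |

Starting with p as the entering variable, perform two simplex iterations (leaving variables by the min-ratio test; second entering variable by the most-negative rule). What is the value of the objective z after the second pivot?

Ratio test on column p — row 1: 6/2 = 3; row 2: 19/2 = 19/2; row 3: 18/1 = 18. Minimum is 3 at row 1 (s1 leaves); pivot element 2.
Pivot on row 1; the z-row RHS becomes 0 − (-2)·3 = 6.
Next entering variable (most negative z-row entry -3): q.
Ratio test on column q — row 1: 3/(3/2) = 2; row 2: entry -2 ≤ 0; row 3: 15/(1/2) = 30. Minimum is 2 at row 1 (p leaves); pivot element 3/2.
After the second pivot the z-row RHS is 6 − (-3)·2 = 12.

12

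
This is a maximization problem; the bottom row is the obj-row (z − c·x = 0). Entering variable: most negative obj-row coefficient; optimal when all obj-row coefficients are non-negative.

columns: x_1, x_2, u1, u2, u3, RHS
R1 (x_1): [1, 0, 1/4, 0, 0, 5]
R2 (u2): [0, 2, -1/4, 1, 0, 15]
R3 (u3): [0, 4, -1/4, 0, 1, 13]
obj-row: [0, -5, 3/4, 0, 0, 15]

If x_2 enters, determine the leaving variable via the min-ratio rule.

Column x_2 entries and ratios — x_1: 0 ≤ 0, skip; u2: 15/2 = 15/2; u3: 13/4 = 13/4.
Smallest ratio is 13/4 in the row of u3, so u3 leaves.

u3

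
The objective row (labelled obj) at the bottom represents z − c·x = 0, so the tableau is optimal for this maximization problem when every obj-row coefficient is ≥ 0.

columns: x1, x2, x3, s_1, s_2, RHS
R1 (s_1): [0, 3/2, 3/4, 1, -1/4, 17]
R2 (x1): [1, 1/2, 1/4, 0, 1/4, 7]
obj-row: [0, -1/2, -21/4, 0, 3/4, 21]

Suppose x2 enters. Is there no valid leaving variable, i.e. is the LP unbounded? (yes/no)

no

Column x2 has positive entries in row(s) 1, 2, so the ratio test bounds it — not unbounded.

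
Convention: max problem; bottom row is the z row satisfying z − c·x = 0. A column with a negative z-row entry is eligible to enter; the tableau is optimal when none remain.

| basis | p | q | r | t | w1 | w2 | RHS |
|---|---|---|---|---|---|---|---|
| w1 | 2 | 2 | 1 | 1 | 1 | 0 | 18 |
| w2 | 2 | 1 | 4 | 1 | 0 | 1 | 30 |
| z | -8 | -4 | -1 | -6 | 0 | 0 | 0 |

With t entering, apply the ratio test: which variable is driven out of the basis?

w1

Column t entries and ratios — w1: 18/1 = 18; w2: 30/1 = 30.
Smallest ratio is 18 in the row of w1, so w1 leaves.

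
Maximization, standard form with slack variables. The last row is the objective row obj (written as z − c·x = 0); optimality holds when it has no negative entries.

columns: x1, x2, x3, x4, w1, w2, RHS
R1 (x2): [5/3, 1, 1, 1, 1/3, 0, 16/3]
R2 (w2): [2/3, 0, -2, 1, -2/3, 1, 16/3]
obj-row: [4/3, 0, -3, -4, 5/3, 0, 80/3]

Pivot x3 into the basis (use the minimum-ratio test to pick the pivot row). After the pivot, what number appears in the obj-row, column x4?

-1

Ratio test on column x3 — row 1: (16/3)/1 = 16/3; row 2: entry -2 ≤ 0. Minimum is 16/3 at row 1 (x2 leaves); pivot element 1.
Divide row 1 by 1; eliminate column x3 from the other rows.
obj-row update in column x4: -4 − (-3)·1 = -1.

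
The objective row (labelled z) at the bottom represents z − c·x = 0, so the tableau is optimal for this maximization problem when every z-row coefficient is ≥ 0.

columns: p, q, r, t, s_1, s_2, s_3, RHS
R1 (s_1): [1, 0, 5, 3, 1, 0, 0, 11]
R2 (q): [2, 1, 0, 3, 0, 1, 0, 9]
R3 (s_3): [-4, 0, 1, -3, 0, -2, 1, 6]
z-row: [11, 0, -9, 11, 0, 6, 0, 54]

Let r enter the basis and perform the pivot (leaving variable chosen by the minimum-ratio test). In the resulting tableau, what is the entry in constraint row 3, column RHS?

Ratio test on column r — row 1: 11/5 = 11/5; row 2: entry 0 ≤ 0; row 3: 6/1 = 6. Minimum is 11/5 at row 1 (s_1 leaves); pivot element 5.
Divide row 1 by 5; eliminate column r from the other rows.
Row 3 update in column RHS: 6 − 1·(11/5) = 19/5.

19/5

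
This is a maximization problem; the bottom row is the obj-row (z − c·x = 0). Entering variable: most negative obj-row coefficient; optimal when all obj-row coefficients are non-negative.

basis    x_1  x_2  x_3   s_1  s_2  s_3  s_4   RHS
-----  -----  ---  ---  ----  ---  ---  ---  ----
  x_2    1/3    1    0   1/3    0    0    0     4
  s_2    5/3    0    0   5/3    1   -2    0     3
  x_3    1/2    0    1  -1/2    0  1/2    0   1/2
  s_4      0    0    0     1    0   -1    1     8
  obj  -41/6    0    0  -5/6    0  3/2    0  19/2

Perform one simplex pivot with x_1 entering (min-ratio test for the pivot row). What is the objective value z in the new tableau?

Ratio test on column x_1 — row 1: 4/(1/3) = 12; row 2: 3/(5/3) = 9/5; row 3: (1/2)/(1/2) = 1; row 4: entry 0 ≤ 0. Minimum is 1 at row 3 (x_3 leaves); pivot element 1/2.
Pivot on row 3; the obj-row RHS becomes 19/2 − (-41/6)·1 = 49/3.

49/3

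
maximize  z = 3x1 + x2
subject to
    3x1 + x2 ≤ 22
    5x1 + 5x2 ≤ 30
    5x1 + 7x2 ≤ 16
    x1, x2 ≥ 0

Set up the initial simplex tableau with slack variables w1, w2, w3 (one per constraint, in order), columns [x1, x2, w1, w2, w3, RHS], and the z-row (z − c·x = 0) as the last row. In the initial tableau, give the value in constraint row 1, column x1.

Constraint 1 has coefficient 3 on x1.

3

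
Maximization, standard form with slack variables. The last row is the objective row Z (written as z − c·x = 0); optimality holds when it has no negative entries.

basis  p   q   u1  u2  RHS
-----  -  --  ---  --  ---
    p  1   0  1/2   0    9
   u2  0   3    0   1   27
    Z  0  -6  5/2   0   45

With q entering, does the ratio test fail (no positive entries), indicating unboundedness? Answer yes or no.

no

Column q has positive entries in row(s) 2, so the ratio test bounds it — not unbounded.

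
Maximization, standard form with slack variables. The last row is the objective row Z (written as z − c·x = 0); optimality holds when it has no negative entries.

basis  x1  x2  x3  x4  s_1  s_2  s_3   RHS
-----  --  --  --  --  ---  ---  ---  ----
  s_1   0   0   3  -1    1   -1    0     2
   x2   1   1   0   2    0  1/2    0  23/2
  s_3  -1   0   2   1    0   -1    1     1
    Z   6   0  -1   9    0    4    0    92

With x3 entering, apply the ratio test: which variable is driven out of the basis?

Column x3 entries and ratios — s_1: 2/3 = 2/3; x2: 0 ≤ 0, skip; s_3: 1/2 = 1/2.
Smallest ratio is 1/2 in the row of s_3, so s_3 leaves.

s_3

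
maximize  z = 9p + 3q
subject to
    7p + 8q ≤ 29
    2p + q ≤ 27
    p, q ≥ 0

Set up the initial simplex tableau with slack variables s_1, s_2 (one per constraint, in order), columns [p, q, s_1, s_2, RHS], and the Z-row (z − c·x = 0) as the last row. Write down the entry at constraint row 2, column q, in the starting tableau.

Constraint 2 has coefficient 1 on q.

1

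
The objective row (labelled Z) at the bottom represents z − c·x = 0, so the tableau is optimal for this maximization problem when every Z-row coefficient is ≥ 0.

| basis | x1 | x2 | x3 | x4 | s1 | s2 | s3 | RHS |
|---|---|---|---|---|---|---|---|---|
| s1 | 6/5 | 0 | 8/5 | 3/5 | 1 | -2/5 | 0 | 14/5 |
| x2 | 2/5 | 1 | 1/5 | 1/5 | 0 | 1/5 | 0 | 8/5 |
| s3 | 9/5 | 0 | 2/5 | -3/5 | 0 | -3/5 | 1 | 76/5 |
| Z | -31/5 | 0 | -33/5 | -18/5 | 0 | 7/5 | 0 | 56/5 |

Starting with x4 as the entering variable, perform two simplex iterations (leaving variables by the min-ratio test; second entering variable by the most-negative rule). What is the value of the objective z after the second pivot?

30

Ratio test on column x4 — row 1: (14/5)/(3/5) = 14/3; row 2: (8/5)/(1/5) = 8; row 3: entry -3/5 ≤ 0. Minimum is 14/3 at row 1 (s1 leaves); pivot element 3/5.
Pivot on row 1; the Z-row RHS becomes 56/5 − (-18/5)·(14/3) = 28.
Next entering variable (most negative Z-row entry -1): s2.
Ratio test on column s2 — row 1: entry -2/3 ≤ 0; row 2: (2/3)/(1/3) = 2; row 3: entry -1 ≤ 0. Minimum is 2 at row 2 (x2 leaves); pivot element 1/3.
After the second pivot the Z-row RHS is 28 − (-1)·2 = 30.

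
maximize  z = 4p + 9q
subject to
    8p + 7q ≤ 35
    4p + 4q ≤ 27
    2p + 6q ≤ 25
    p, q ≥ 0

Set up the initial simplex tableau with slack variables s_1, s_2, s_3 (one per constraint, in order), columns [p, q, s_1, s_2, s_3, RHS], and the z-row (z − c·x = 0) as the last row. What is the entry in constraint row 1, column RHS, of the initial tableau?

35

The RHS of constraint 1 is b_1 = 35.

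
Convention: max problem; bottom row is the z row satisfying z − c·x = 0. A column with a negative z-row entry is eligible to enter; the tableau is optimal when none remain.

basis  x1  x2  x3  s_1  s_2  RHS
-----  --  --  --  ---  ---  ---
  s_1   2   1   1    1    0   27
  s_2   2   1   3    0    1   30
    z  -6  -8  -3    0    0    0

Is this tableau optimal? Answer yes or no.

The z-row has a negative entry -8 in column x2, so it is not optimal.

no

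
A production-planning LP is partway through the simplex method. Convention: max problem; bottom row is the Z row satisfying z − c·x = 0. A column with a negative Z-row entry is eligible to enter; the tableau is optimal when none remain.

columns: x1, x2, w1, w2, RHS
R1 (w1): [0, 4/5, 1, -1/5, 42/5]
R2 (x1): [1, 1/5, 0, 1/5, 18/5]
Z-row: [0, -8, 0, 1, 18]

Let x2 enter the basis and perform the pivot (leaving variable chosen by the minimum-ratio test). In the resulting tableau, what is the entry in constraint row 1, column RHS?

Ratio test on column x2 — row 1: (42/5)/(4/5) = 21/2; row 2: (18/5)/(1/5) = 18. Minimum is 21/2 at row 1 (w1 leaves); pivot element 4/5.
Divide row 1 by 4/5; eliminate column x2 from the other rows.
In the new row 1, the RHS entry is the old entry divided by the pivot: (42/5)/(4/5) = 21/2.

21/2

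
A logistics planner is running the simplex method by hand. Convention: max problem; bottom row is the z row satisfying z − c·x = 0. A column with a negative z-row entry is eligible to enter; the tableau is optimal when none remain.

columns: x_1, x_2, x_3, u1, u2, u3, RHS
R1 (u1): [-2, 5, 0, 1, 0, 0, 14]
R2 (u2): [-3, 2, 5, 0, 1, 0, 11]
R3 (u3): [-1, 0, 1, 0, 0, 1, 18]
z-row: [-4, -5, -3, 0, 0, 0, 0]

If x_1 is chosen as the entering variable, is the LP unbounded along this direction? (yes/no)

Every constraint-row entry in column x_1 is ≤ 0, so increasing x_1 is unbounded.

yes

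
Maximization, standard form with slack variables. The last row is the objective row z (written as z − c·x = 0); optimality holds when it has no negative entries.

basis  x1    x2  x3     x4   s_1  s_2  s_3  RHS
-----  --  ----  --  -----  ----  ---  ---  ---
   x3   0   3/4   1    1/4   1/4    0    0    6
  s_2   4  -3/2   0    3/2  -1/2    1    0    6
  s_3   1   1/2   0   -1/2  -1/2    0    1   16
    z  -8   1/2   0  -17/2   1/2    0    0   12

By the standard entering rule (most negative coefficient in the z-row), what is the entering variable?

x4

Negative z-row entries: x1: -8, x4: -17/2.
The most negative is -17/2 in column x4, so x4 enters.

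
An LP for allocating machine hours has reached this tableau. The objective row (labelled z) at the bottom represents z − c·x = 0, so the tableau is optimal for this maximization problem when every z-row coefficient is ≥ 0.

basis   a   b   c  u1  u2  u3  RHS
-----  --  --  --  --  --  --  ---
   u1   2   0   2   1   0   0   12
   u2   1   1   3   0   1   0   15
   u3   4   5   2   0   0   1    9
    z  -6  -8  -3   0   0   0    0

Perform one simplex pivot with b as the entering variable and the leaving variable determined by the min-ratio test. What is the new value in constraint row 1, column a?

Ratio test on column b — row 1: entry 0 ≤ 0; row 2: 15/1 = 15; row 3: 9/5 = 9/5. Minimum is 9/5 at row 3 (u3 leaves); pivot element 5.
Divide row 3 by 5; eliminate column b from the other rows.
Row 1 update in column a: 2 − 0·(4/5) = 2.

2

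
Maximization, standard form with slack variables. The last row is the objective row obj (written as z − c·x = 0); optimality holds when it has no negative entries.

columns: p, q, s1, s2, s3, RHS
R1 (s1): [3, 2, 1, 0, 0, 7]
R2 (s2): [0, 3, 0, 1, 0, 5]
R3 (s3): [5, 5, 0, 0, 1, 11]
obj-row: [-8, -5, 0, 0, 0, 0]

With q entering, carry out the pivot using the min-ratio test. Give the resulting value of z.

25/3

Ratio test on column q — row 1: 7/2 = 7/2; row 2: 5/3 = 5/3; row 3: 11/5 = 11/5. Minimum is 5/3 at row 2 (s2 leaves); pivot element 3.
Pivot on row 2; the obj-row RHS becomes 0 − (-5)·(5/3) = 25/3.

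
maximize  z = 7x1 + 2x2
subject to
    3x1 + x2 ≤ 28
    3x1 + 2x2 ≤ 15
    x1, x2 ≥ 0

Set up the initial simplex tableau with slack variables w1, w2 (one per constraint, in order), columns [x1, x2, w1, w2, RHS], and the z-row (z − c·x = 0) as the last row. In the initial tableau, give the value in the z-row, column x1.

The z-row carries the negated objective coefficients: the x1 entry is -7.

-7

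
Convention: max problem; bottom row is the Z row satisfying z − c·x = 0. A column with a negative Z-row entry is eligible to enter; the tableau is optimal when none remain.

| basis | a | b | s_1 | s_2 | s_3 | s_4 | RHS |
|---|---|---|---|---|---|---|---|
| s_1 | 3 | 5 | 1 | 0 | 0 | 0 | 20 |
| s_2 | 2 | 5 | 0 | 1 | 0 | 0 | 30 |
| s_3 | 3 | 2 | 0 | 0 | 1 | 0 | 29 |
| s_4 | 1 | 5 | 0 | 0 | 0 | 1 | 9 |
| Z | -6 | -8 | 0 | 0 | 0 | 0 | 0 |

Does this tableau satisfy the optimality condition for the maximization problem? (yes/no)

The Z-row has a negative entry -8 in column b, so it is not optimal.

no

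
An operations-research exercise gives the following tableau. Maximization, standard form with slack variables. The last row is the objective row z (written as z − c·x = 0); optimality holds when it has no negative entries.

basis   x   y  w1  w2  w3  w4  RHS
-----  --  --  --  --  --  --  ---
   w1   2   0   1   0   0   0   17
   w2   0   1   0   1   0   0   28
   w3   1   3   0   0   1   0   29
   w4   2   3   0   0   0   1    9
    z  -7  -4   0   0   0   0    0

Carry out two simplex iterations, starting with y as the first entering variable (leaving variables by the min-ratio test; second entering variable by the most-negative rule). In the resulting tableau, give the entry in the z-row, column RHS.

63/2

Ratio test on column y — row 1: entry 0 ≤ 0; row 2: 28/1 = 28; row 3: 29/3 = 29/3; row 4: 9/3 = 3. Minimum is 3 at row 4 (w4 leaves); pivot element 3.
Divide row 4 by 3; eliminate column y from the other rows.
Second iteration: most negative z-row entry is -13/3 in column x, so x enters.
Ratio test on column x — row 1: 17/2 = 17/2; row 2: entry -2/3 ≤ 0; row 3: entry -1 ≤ 0; row 4: 3/(2/3) = 9/2. Minimum is 9/2 at row 4 (y leaves); pivot element 2/3.
Divide row 4 by 2/3; eliminate column x from the other rows.
After both pivots, the entry at the z-row, column RHS is 63/2.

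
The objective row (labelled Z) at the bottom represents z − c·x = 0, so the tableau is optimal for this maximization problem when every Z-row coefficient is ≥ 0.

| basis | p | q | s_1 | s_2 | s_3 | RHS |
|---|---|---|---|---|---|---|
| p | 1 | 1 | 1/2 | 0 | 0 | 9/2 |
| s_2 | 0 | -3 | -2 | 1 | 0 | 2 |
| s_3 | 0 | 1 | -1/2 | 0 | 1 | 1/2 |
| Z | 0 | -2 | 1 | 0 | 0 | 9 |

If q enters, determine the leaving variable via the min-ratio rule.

s_3

Column q entries and ratios — p: (9/2)/1 = 9/2; s_2: -3 ≤ 0, skip; s_3: (1/2)/1 = 1/2.
Smallest ratio is 1/2 in the row of s_3, so s_3 leaves.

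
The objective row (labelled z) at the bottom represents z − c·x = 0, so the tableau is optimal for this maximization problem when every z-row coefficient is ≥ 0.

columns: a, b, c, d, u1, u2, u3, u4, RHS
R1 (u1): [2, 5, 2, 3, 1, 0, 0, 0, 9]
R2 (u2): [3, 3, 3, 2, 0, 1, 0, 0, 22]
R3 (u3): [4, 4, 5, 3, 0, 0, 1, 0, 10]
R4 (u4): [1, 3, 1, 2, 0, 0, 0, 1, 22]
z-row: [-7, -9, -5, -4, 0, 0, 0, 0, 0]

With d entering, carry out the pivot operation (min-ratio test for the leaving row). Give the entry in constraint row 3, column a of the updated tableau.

2

Ratio test on column d — row 1: 9/3 = 3; row 2: 22/2 = 11; row 3: 10/3 = 10/3; row 4: 22/2 = 11. Minimum is 3 at row 1 (u1 leaves); pivot element 3.
Divide row 1 by 3; eliminate column d from the other rows.
Row 3 update in column a: 4 − 3·(2/3) = 2.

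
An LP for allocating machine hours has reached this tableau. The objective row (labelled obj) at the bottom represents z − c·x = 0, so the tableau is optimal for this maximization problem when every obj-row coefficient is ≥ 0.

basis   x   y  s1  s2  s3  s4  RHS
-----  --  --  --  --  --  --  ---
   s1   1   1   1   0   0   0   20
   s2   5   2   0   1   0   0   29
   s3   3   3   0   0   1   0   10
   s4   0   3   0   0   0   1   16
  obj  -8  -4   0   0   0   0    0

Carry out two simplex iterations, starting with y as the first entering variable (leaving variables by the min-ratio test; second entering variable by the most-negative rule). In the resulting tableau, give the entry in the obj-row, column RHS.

Ratio test on column y — row 1: 20/1 = 20; row 2: 29/2 = 29/2; row 3: 10/3 = 10/3; row 4: 16/3 = 16/3. Minimum is 10/3 at row 3 (s3 leaves); pivot element 3.
Divide row 3 by 3; eliminate column y from the other rows.
Second iteration: most negative obj-row entry is -4 in column x, so x enters.
Ratio test on column x — row 1: entry 0 ≤ 0; row 2: (67/3)/3 = 67/9; row 3: (10/3)/1 = 10/3; row 4: entry -3 ≤ 0. Minimum is 10/3 at row 3 (y leaves); pivot element 1.
Divide row 3 by 1; eliminate column x from the other rows.
After both pivots, the entry at the obj-row, column RHS is 80/3.

80/3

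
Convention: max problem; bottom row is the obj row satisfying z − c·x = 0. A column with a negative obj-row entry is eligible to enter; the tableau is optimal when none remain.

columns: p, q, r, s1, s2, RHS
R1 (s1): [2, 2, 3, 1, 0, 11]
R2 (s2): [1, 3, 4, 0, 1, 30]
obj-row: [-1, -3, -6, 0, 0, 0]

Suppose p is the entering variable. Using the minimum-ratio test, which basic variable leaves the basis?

Column p entries and ratios — s1: 11/2 = 11/2; s2: 30/1 = 30.
Smallest ratio is 11/2 in the row of s1, so s1 leaves.

s1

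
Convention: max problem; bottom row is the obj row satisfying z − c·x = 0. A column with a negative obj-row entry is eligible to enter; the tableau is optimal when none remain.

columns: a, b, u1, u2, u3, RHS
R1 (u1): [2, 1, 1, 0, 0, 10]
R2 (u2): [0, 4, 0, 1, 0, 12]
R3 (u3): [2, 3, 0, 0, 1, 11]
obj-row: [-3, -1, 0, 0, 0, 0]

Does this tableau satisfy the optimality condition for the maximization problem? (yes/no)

The obj-row has a negative entry -3 in column a, so it is not optimal.

no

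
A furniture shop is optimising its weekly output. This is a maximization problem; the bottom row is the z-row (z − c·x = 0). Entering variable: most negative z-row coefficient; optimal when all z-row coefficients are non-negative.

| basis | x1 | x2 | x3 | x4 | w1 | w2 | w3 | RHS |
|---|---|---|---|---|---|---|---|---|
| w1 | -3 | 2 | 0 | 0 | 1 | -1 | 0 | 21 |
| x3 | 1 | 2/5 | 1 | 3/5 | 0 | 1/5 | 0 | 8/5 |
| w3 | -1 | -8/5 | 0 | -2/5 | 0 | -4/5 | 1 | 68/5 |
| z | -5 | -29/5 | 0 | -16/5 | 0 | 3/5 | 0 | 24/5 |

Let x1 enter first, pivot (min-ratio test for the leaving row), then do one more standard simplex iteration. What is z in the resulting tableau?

28

Ratio test on column x1 — row 1: entry -3 ≤ 0; row 2: (8/5)/1 = 8/5; row 3: entry -1 ≤ 0. Minimum is 8/5 at row 2 (x3 leaves); pivot element 1.
Pivot on row 2; the z-row RHS becomes 24/5 − (-5)·(8/5) = 64/5.
Next entering variable (most negative z-row entry -19/5): x2.
Ratio test on column x2 — row 1: (129/5)/(16/5) = 129/16; row 2: (8/5)/(2/5) = 4; row 3: entry -6/5 ≤ 0. Minimum is 4 at row 2 (x1 leaves); pivot element 2/5.
After the second pivot the z-row RHS is 64/5 − (-19/5)·4 = 28.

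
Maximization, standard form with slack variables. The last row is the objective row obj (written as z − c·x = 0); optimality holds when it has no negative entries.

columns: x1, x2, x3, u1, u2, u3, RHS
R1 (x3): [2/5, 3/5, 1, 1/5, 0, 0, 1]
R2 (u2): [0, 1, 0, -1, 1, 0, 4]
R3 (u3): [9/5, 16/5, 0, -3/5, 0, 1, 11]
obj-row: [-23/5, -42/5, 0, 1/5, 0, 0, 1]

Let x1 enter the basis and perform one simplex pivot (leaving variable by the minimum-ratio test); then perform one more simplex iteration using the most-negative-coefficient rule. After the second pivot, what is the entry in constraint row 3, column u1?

Ratio test on column x1 — row 1: 1/(2/5) = 5/2; row 2: entry 0 ≤ 0; row 3: 11/(9/5) = 55/9. Minimum is 5/2 at row 1 (x3 leaves); pivot element 2/5.
Divide row 1 by 2/5; eliminate column x1 from the other rows.
Second iteration: most negative obj-row entry is -3/2 in column x2, so x2 enters.
Ratio test on column x2 — row 1: (5/2)/(3/2) = 5/3; row 2: 4/1 = 4; row 3: (13/2)/(1/2) = 13. Minimum is 5/3 at row 1 (x1 leaves); pivot element 3/2.
Divide row 1 by 3/2; eliminate column x2 from the other rows.
After both pivots, the entry at constraint row 3, column u1 is -5/3.

-5/3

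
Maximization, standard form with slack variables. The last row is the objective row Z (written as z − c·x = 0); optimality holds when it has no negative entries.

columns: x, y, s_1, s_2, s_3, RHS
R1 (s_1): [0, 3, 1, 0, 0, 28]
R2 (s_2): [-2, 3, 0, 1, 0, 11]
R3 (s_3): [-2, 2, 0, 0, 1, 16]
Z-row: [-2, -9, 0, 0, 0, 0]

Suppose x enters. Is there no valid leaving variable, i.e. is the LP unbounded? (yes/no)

Every constraint-row entry in column x is ≤ 0, so increasing x is unbounded.

yes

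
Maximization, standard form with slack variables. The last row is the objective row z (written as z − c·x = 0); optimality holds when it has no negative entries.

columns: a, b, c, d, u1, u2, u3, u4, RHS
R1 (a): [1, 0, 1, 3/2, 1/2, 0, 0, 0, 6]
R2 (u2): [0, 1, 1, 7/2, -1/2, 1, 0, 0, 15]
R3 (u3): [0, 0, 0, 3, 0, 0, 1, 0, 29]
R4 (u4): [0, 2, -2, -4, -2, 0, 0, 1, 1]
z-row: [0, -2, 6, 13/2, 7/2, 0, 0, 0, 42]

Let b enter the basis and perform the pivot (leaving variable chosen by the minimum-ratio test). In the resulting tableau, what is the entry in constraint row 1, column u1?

1/2

Ratio test on column b — row 1: entry 0 ≤ 0; row 2: 15/1 = 15; row 3: entry 0 ≤ 0; row 4: 1/2 = 1/2. Minimum is 1/2 at row 4 (u4 leaves); pivot element 2.
Divide row 4 by 2; eliminate column b from the other rows.
Row 1 update in column u1: 1/2 − 0·(-1) = 1/2.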